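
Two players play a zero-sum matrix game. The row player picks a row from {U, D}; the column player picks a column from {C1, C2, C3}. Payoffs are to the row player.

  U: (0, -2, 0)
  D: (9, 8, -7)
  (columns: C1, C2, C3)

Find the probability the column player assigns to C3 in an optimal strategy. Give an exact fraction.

Row minima: U → -2, D → -7; maximin = -2.
Column maxima: C1 → 9, C2 → 8, C3 → 0; minimax = 0.
-2 ≠ 0, so there is no saddle point; optimal play is mixed.
C1 is strictly dominated by C2 (it gives the row player strictly more in every row), so the column player never plays it.
On the remaining 2×2 (U, D vs C2, C3):
Let the row player play U with probability p. Expected payoff against C2: (-2)p + 8(1−p) = −10p + 8; against C3: 0p + (-7)(1−p) = 7p − 7.
Setting these equal: −10p + 8 = 7p − 7 ⇒ −17p = -15 ⇒ p = 15/17, and the value is (-10)·(15/17) + 8 = -14/17.
For the column player: with q = P(C2), equating U's and D's payoffs gives −2q = 15q − 7 ⇒ q = 7/17.

10/17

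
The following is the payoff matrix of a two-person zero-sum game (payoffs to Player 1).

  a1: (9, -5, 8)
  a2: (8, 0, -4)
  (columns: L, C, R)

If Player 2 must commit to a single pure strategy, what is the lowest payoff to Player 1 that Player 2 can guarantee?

Column maxima: L → 9, C → 0, R → 8.
The smallest of these is 0.

0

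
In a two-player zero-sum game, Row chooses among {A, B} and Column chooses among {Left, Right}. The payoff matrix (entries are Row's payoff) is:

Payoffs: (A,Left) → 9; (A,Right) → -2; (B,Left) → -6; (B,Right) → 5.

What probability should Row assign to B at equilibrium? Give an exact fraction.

Row minima: A → -2, B → -6; maximin = -2.
Column maxima: Left → 9, Right → 5; minimax = 5.
-2 ≠ 5, so there is no saddle point; optimal play is mixed.
Let Row play A with probability p. Expected payoff against Left: 9p + (-6)(1−p) = 15p − 6; against Right: (-2)p + 5(1−p) = −7p + 5.
Setting these equal: 15p − 6 = −7p + 5 ⇒ 22p = 11 ⇒ p = 1/2, and the value is (15)·(1/2) − 6 = 3/2.
For Column: with q = P(Left), equating A's and B's payoffs gives 11q − 2 = −11q + 5 ⇒ q = 7/22.

1/2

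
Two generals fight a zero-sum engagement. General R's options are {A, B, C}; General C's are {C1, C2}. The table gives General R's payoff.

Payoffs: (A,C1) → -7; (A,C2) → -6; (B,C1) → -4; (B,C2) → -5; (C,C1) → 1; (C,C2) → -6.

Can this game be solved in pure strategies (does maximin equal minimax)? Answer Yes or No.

Row minima: A → -7, B → -5, C → -6; maximin = -5.
Column maxima: C1 → 1, C2 → -5; minimax = -5.
maximin = minimax = -5, so a saddle point exists.

Yes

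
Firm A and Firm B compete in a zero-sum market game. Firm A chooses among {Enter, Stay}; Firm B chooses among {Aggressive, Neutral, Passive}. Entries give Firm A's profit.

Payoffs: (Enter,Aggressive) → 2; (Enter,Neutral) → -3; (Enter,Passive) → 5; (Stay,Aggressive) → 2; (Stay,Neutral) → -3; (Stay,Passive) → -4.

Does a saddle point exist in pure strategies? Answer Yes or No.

Row minima: Enter → -3, Stay → -4; maximin = -3.
Column maxima: Aggressive → 2, Neutral → -3, Passive → 5; minimax = -3.
maximin = minimax = -3, so a saddle point exists.

Yes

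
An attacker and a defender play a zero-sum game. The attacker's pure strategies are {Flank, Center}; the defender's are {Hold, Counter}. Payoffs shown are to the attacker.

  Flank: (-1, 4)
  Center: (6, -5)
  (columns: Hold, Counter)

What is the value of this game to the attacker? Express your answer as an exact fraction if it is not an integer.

19/16

Row minima: Flank → -1, Center → -5; maximin = -1.
Column maxima: Hold → 6, Counter → 4; minimax = 4.
-1 ≠ 4, so there is no saddle point; optimal play is mixed.
Let the attacker play Flank with probability p. Expected payoff against Hold: (-1)p + 6(1−p) = −7p + 6; against Counter: 4p + (-5)(1−p) = 9p − 5.
Setting these equal: −7p + 6 = 9p − 5 ⇒ −16p = -11 ⇒ p = 11/16, and the value is (-7)·(11/16) + 6 = 19/16.
For the defender: with q = P(Hold), equating Flank's and Center's payoffs gives −5q + 4 = 11q − 5 ⇒ q = 9/16.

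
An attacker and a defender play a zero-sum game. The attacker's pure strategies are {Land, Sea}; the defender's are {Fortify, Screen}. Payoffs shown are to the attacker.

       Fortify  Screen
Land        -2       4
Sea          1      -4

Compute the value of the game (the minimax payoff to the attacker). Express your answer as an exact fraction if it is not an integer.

Row minima: Land → -2, Sea → -4; maximin = -2.
Column maxima: Fortify → 1, Screen → 4; minimax = 1.
-2 ≠ 1, so there is no saddle point; optimal play is mixed.
Let the attacker play Land with probability p. Expected payoff against Fortify: (-2)p + 1(1−p) = −3p + 1; against Screen: 4p + (-4)(1−p) = 8p − 4.
Setting these equal: −3p + 1 = 8p − 4 ⇒ −11p = -5 ⇒ p = 5/11, and the value is (-3)·(5/11) + 1 = -4/11.
For the defender: with q = P(Fortify), equating Land's and Sea's payoffs gives −6q + 4 = 5q − 4 ⇒ q = 8/11.

-4/11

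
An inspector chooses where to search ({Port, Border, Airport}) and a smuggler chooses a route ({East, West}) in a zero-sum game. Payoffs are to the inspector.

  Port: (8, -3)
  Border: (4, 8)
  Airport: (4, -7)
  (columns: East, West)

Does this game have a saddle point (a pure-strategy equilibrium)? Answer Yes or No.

Row minima: Port → -3, Border → 4, Airport → -7; maximin = 4.
Column maxima: East → 8, West → 8; minimax = 8.
4 ≠ 8, so no pure-strategy equilibrium exists.

No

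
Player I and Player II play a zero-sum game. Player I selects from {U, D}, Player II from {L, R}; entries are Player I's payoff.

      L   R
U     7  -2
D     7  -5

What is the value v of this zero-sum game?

Row minima: U → -2, D → -5; maximin = -2.
Column maxima: L → 7, R → -2; minimax = -2.
Since maximin = minimax = -2, there is a saddle point and the value is -2.

-2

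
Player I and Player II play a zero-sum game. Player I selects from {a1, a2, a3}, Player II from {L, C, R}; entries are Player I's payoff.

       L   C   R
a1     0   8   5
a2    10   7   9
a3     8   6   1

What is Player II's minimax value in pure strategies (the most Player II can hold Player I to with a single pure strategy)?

8

Column maxima: L → 10, C → 8, R → 9.
The smallest of these is 8.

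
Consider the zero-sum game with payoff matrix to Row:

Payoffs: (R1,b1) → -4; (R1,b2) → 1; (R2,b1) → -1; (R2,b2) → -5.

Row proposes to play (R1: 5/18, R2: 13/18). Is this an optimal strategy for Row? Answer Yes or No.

No

Against b1 this mix gives (5/18)·(-4) + (13/18)·(-1) = -11/6.
Against b2 this mix gives (5/18)·1 + (13/18)·(-5) = -10/3.
Column will play b2, holding Row to -10/3. Shifting weight toward the row that does better against b2 would raise this floor (the equalizing mix achieves -7/3 against both b2 and b1), so the proposed strategy is not optimal.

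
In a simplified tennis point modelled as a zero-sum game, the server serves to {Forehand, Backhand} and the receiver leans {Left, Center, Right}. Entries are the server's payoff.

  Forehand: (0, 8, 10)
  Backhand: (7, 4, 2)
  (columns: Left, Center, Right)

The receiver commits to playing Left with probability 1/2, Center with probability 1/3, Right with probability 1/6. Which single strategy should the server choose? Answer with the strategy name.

Backhand

Expected payoff of Forehand: (1/2)·0 + (1/3)·8 + (1/6)·10 = 13/3.
Expected payoff of Backhand: (1/2)·7 + (1/3)·4 + (1/6)·2 = 31/6.
The largest is 31/6, so the server's best response is Backhand.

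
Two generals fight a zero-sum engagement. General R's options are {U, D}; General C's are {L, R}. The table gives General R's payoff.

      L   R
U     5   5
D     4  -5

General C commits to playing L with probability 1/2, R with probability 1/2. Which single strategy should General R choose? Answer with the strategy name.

Expected payoff of U: (1/2)·5 + (1/2)·5 = 5.
Expected payoff of D: (1/2)·4 + (1/2)·(-5) = -1/2.
The largest is 5, so General R's best response is U.

U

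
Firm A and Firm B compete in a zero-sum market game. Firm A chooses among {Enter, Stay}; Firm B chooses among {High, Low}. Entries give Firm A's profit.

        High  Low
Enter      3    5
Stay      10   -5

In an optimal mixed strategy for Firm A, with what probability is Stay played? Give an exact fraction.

2/17

Row minima: Enter → 3, Stay → -5; maximin = 3.
Column maxima: High → 10, Low → 5; minimax = 5.
3 ≠ 5, so there is no saddle point; optimal play is mixed.
Let Firm A play Enter with probability p. Expected payoff against High: 3p + 10(1−p) = −7p + 10; against Low: 5p + (-5)(1−p) = 10p − 5.
Setting these equal: −7p + 10 = 10p − 5 ⇒ −17p = -15 ⇒ p = 15/17, and the value is (-7)·(15/17) + 10 = 65/17.
For Firm B: with q = P(High), equating Enter's and Stay's payoffs gives −2q + 5 = 15q − 5 ⇒ q = 10/17.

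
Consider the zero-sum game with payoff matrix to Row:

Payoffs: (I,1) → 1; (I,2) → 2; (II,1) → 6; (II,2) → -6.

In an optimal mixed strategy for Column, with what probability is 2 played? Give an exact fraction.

Row minima: I → 1, II → -6; maximin = 1.
Column maxima: 1 → 6, 2 → 2; minimax = 2.
1 ≠ 2, so there is no saddle point; optimal play is mixed.
Let Row play I with probability p. Expected payoff against 1: 1p + 6(1−p) = −5p + 6; against 2: 2p + (-6)(1−p) = 8p − 6.
Setting these equal: −5p + 6 = 8p − 6 ⇒ −13p = -12 ⇒ p = 12/13, and the value is (-5)·(12/13) + 6 = 18/13.
For Column: with q = P(1), equating I's and II's payoffs gives −q + 2 = 12q − 6 ⇒ q = 8/13.

5/13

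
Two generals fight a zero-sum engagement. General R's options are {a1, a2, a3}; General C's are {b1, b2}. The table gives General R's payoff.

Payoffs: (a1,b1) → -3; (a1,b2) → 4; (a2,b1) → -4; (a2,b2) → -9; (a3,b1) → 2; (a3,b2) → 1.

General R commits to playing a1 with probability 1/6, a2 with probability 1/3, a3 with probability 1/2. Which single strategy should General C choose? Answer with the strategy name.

If General C plays b1, General R's expected payoff is (1/6)·(-3) + (1/3)·(-4) + (1/2)·2 = -5/6.
If General C plays b2, General R's expected payoff is (1/6)·4 + (1/3)·(-9) + (1/2)·1 = -11/6.
General C minimizes General R's payoff; the smallest is -11/6, so the best response is b2.

b2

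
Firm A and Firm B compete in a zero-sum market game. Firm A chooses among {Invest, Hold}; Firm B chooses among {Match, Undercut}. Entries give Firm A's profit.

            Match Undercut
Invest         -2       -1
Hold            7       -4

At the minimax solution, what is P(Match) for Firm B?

Row minima: Invest → -2, Hold → -4; maximin = -2.
Column maxima: Match → 7, Undercut → -1; minimax = -1.
-2 ≠ -1, so there is no saddle point; optimal play is mixed.
Let Firm A play Invest with probability p. Expected payoff against Match: (-2)p + 7(1−p) = −9p + 7; against Undercut: (-1)p + (-4)(1−p) = 3p − 4.
Setting these equal: −9p + 7 = 3p − 4 ⇒ −12p = -11 ⇒ p = 11/12, and the value is (-9)·(11/12) + 7 = -5/4.
For Firm B: with q = P(Match), equating Invest's and Hold's payoffs gives −q − 1 = 11q − 4 ⇒ q = 1/4.

1/4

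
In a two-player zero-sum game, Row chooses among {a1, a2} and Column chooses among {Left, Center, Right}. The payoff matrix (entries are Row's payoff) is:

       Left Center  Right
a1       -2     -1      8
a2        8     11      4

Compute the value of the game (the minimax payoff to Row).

Row minima: a1 → -2, a2 → 4; maximin = 4.
Column maxima: Left → 8, Center → 11, Right → 8; minimax = 8.
4 ≠ 8, so there is no saddle point; optimal play is mixed.
Center is strictly dominated by Left (it gives Row strictly more in every row), so Column never plays it.
On the remaining 2×2 (a1, a2 vs Left, Right):
Let Row play a1 with probability p. Expected payoff against Left: (-2)p + 8(1−p) = −10p + 8; against Right: 8p + 4(1−p) = 4p + 4.
Setting these equal: −10p + 8 = 4p + 4 ⇒ −14p = -4 ⇒ p = 2/7, and the value is (-10)·(2/7) + 8 = 36/7.
For Column: with q = P(Left), equating a1's and a2's payoffs gives −10q + 8 = 4q + 4 ⇒ q = 2/7.

36/7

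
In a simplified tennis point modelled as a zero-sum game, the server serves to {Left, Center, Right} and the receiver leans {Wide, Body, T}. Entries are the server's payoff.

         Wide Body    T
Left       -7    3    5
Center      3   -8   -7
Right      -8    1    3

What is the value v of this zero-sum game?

-47/21

Row minima: Left → -7, Center → -8, Right → -8; maximin = -7.
Column maxima: Wide → 3, Body → 3, T → 5; minimax = 3.
-7 ≠ 3, so there is no saddle point; optimal play is mixed.
Right is strictly dominated by Left, so the server never plays it.
T is strictly dominated by Body (it gives the server strictly more in every row), so the receiver never plays it.
On the remaining 2×2 (Left, Center vs Wide, Body):
Let the server play Left with probability p. Expected payoff against Wide: (-7)p + 3(1−p) = −10p + 3; against Body: 3p + (-8)(1−p) = 11p − 8.
Setting these equal: −10p + 3 = 11p − 8 ⇒ −21p = -11 ⇒ p = 11/21, and the value is (-10)·(11/21) + 3 = -47/21.
For the receiver: with q = P(Wide), equating Left's and Center's payoffs gives −10q + 3 = 11q − 8 ⇒ q = 11/21.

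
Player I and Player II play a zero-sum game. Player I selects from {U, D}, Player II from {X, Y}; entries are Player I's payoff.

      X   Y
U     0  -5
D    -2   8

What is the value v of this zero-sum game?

-2/3

Row minima: U → -5, D → -2; maximin = -2.
Column maxima: X → 0, Y → 8; minimax = 0.
-2 ≠ 0, so there is no saddle point; optimal play is mixed.
Let Player I play U with probability p. Expected payoff against X: 0p + (-2)(1−p) = 2p − 2; against Y: (-5)p + 8(1−p) = −13p + 8.
Setting these equal: 2p − 2 = −13p + 8 ⇒ 15p = 10 ⇒ p = 2/3, and the value is (2)·(2/3) − 2 = -2/3.
For Player II: with q = P(X), equating U's and D's payoffs gives 5q − 5 = −10q + 8 ⇒ q = 13/15.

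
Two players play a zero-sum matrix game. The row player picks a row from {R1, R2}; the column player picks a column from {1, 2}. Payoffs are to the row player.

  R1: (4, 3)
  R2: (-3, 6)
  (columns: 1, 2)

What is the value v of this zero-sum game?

Row minima: R1 → 3, R2 → -3; maximin = 3.
Column maxima: 1 → 4, 2 → 6; minimax = 4.
3 ≠ 4, so there is no saddle point; optimal play is mixed.
Let the row player play R1 with probability p. Expected payoff against 1: 4p + (-3)(1−p) = 7p − 3; against 2: 3p + 6(1−p) = −3p + 6.
Setting these equal: 7p − 3 = −3p + 6 ⇒ 10p = 9 ⇒ p = 9/10, and the value is (7)·(9/10) − 3 = 33/10.
For the column player: with q = P(1), equating R1's and R2's payoffs gives q + 3 = −9q + 6 ⇒ q = 3/10.

33/10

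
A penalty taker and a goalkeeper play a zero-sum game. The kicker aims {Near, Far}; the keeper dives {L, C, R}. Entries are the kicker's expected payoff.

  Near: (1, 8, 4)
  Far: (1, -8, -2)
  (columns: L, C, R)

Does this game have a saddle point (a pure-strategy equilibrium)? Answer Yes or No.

Row minima: Near → 1, Far → -8; maximin = 1.
Column maxima: L → 1, C → 8, R → 4; minimax = 1.
maximin = minimax = 1, so a saddle point exists.

Yes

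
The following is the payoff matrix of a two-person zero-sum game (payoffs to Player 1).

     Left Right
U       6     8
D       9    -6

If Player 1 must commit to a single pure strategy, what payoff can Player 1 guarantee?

Row minima: U → 6, D → -6.
The best of these is 6.

6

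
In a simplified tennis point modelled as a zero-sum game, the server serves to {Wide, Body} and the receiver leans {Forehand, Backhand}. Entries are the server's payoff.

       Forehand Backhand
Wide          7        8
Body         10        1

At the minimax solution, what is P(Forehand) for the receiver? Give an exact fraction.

Row minima: Wide → 7, Body → 1; maximin = 7.
Column maxima: Forehand → 10, Backhand → 8; minimax = 8.
7 ≠ 8, so there is no saddle point; optimal play is mixed.
Let the server play Wide with probability p. Expected payoff against Forehand: 7p + 10(1−p) = −3p + 10; against Backhand: 8p + 1(1−p) = 7p + 1.
Setting these equal: −3p + 10 = 7p + 1 ⇒ −10p = -9 ⇒ p = 9/10, and the value is (-3)·(9/10) + 10 = 73/10.
For the receiver: with q = P(Forehand), equating Wide's and Body's payoffs gives −q + 8 = 9q + 1 ⇒ q = 7/10.

7/10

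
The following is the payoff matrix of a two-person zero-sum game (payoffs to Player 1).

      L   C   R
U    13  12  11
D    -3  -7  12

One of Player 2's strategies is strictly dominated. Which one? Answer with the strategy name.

C holds Player 1's payoff strictly below L in every row: 12 < 13, -7 < -3.
So L is strictly dominated for Player 2.

L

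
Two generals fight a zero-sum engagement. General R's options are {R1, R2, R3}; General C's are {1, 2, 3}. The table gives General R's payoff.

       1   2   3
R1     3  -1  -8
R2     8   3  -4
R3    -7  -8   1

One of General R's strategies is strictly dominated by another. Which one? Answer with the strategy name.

R1

R2 gives a strictly higher payoff than R1 against every column: 8 > 3, 3 > -1, -4 > -8.
So R1 is strictly dominated and General R never plays it.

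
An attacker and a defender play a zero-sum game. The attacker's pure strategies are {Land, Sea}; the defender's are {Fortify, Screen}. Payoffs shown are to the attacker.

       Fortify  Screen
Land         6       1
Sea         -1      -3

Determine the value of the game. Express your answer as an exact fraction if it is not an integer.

1

Row minima: Land → 1, Sea → -3; maximin = 1.
Column maxima: Fortify → 6, Screen → 1; minimax = 1.
Since maximin = minimax = 1, there is a saddle point and the value is 1.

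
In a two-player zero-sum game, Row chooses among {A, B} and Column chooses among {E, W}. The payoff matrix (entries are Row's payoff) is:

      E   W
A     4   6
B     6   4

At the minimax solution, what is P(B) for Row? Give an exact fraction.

1/2

Row minima: A → 4, B → 4; maximin = 4.
Column maxima: E → 6, W → 6; minimax = 6.
4 ≠ 6, so there is no saddle point; optimal play is mixed.
Let Row play A with probability p. Expected payoff against E: 4p + 6(1−p) = −2p + 6; against W: 6p + 4(1−p) = 2p + 4.
Setting these equal: −2p + 6 = 2p + 4 ⇒ −4p = -2 ⇒ p = 1/2, and the value is (-2)·(1/2) + 6 = 5.
For Column: with q = P(E), equating A's and B's payoffs gives −2q + 6 = 2q + 4 ⇒ q = 1/2.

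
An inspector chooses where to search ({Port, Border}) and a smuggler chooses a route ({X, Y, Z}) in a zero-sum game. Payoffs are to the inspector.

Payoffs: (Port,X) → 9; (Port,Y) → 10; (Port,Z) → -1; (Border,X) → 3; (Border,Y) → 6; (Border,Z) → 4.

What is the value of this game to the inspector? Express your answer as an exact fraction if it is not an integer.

Row minima: Port → -1, Border → 3; maximin = 3.
Column maxima: X → 9, Y → 10, Z → 4; minimax = 4.
3 ≠ 4, so there is no saddle point; optimal play is mixed.
Y is strictly dominated by X (it gives the inspector strictly more in every row), so the smuggler never plays it.
On the remaining 2×2 (Port, Border vs X, Z):
Let the inspector play Port with probability p. Expected payoff against X: 9p + 3(1−p) = 6p + 3; against Z: (-1)p + 4(1−p) = −5p + 4.
Setting these equal: 6p + 3 = −5p + 4 ⇒ 11p = 1 ⇒ p = 1/11, and the value is (6)·(1/11) + 3 = 39/11.
For the smuggler: with q = P(X), equating Port's and Border's payoffs gives 10q − 1 = −q + 4 ⇒ q = 5/11.

39/11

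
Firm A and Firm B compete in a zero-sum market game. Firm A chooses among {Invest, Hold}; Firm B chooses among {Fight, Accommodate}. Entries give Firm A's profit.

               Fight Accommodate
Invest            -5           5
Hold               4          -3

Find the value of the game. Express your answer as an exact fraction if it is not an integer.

5/17

Row minima: Invest → -5, Hold → -3; maximin = -3.
Column maxima: Fight → 4, Accommodate → 5; minimax = 4.
-3 ≠ 4, so there is no saddle point; optimal play is mixed.
Let Firm A play Invest with probability p. Expected payoff against Fight: (-5)p + 4(1−p) = −9p + 4; against Accommodate: 5p + (-3)(1−p) = 8p − 3.
Setting these equal: −9p + 4 = 8p − 3 ⇒ −17p = -7 ⇒ p = 7/17, and the value is (-9)·(7/17) + 4 = 5/17.
For Firm B: with q = P(Fight), equating Invest's and Hold's payoffs gives −10q + 5 = 7q − 3 ⇒ q = 8/17.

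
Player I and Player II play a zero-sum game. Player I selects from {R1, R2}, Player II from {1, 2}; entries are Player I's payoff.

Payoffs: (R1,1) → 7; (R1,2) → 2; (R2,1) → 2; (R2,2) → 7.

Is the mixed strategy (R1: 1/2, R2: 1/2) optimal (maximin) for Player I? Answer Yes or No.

Yes

Against 1 this mix gives (1/2)·7 + (1/2)·2 = 9/2.
Against 2 this mix gives (1/2)·2 + (1/2)·7 = 9/2.
All of Player II's active replies (1, 2) yield 9/2, and no column does worse for Player I. The mix makes Player II indifferent and guarantees 9/2, so it is optimal.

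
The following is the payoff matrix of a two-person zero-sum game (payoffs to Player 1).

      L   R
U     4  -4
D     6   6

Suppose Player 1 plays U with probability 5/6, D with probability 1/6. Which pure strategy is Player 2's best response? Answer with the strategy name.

If Player 2 plays L, Player 1's expected payoff is (5/6)·4 + (1/6)·6 = 13/3.
If Player 2 plays R, Player 1's expected payoff is (5/6)·(-4) + (1/6)·6 = -7/3.
Player 2 minimizes Player 1's payoff; the smallest is -7/3, so the best response is R.

R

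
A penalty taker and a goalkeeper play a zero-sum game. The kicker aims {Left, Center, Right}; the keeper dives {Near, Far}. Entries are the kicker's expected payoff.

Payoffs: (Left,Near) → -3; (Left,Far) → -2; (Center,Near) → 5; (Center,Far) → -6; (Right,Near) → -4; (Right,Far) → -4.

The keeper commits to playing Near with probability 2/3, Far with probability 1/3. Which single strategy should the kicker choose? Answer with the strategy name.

Center

Expected payoff of Left: (2/3)·(-3) + (1/3)·(-2) = -8/3.
Expected payoff of Center: (2/3)·5 + (1/3)·(-6) = 4/3.
Expected payoff of Right: (2/3)·(-4) + (1/3)·(-4) = -4.
The largest is 4/3, so the kicker's best response is Center.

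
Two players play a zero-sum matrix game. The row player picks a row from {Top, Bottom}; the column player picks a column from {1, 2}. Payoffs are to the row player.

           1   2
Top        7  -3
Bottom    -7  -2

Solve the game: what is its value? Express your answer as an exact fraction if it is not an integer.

-7/3

Row minima: Top → -3, Bottom → -7; maximin = -3.
Column maxima: 1 → 7, 2 → -2; minimax = -2.
-3 ≠ -2, so there is no saddle point; optimal play is mixed.
Let the row player play Top with probability p. Expected payoff against 1: 7p + (-7)(1−p) = 14p − 7; against 2: (-3)p + (-2)(1−p) = −p − 2.
Setting these equal: 14p − 7 = −p − 2 ⇒ 15p = 5 ⇒ p = 1/3, and the value is (14)·(1/3) − 7 = -7/3.
For the column player: with q = P(1), equating Top's and Bottom's payoffs gives 10q − 3 = −5q − 2 ⇒ q = 1/15.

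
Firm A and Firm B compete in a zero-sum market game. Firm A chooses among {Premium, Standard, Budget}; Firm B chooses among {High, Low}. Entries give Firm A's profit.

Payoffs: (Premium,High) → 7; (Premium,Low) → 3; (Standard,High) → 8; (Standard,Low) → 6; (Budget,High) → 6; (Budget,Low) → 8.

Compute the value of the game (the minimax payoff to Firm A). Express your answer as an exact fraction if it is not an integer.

7

Row minima: Premium → 3, Standard → 6, Budget → 6; maximin = 6.
Column maxima: High → 8, Low → 8; minimax = 8.
6 ≠ 8, so there is no saddle point; optimal play is mixed.
Premium is strictly dominated by Standard, so Firm A never plays it.
On the remaining 2×2 (Standard, Budget vs High, Low):
Let Firm A play Standard with probability p. Expected payoff against High: 8p + 6(1−p) = 2p + 6; against Low: 6p + 8(1−p) = −2p + 8.
Setting these equal: 2p + 6 = −2p + 8 ⇒ 4p = 2 ⇒ p = 1/2, and the value is (2)·(1/2) + 6 = 7.
For Firm B: with q = P(High), equating Standard's and Budget's payoffs gives 2q + 6 = −2q + 8 ⇒ q = 1/2.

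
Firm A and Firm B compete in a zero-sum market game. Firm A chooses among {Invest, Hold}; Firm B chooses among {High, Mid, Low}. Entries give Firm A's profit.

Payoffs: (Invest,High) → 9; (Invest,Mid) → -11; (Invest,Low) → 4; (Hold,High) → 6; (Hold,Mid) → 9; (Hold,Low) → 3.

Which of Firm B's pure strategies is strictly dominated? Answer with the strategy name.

High

Low holds Firm A's payoff strictly below High in every row: 4 < 9, 3 < 6.
So High is strictly dominated for Firm B.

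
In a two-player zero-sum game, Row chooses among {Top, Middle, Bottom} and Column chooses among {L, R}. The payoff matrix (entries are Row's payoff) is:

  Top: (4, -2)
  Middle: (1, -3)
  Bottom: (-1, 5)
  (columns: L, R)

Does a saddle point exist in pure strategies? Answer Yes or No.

Row minima: Top → -2, Middle → -3, Bottom → -1; maximin = -1.
Column maxima: L → 4, R → 5; minimax = 4.
-1 ≠ 4, so no pure-strategy equilibrium exists.

No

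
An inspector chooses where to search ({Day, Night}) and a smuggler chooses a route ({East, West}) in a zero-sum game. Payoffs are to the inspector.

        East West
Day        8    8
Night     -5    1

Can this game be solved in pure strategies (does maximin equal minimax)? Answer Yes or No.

Yes

Row minima: Day → 8, Night → -5; maximin = 8.
Column maxima: East → 8, West → 8; minimax = 8.
maximin = minimax = 8, so a saddle point exists.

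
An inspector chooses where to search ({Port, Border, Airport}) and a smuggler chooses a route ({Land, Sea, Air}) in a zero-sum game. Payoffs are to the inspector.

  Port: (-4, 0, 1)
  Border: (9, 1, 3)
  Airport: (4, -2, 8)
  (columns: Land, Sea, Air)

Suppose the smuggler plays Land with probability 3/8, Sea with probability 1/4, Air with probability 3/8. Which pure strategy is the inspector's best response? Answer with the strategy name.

Border

Expected payoff of Port: (3/8)·(-4) + (1/4)·0 + (3/8)·1 = -9/8.
Expected payoff of Border: (3/8)·9 + (1/4)·1 + (3/8)·3 = 19/4.
Expected payoff of Airport: (3/8)·4 + (1/4)·(-2) + (3/8)·8 = 4.
The largest is 19/4, so the inspector's best response is Border.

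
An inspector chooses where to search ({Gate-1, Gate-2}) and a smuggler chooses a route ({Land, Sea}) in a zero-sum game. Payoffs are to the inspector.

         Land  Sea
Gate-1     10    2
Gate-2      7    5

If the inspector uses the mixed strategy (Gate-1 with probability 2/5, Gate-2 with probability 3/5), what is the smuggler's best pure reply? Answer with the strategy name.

If the smuggler plays Land, the inspector's expected payoff is (2/5)·10 + (3/5)·7 = 41/5.
If the smuggler plays Sea, the inspector's expected payoff is (2/5)·2 + (3/5)·5 = 19/5.
The smuggler minimizes the inspector's payoff; the smallest is 19/5, so the best response is Sea.

Sea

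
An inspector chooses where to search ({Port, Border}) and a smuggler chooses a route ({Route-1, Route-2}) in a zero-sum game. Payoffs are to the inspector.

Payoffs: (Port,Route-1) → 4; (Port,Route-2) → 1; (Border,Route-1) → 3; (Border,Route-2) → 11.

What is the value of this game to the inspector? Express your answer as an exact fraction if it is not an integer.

Row minima: Port → 1, Border → 3; maximin = 3.
Column maxima: Route-1 → 4, Route-2 → 11; minimax = 4.
3 ≠ 4, so there is no saddle point; optimal play is mixed.
Let the inspector play Port with probability p. Expected payoff against Route-1: 4p + 3(1−p) = p + 3; against Route-2: 1p + 11(1−p) = −10p + 11.
Setting these equal: p + 3 = −10p + 11 ⇒ 11p = 8 ⇒ p = 8/11, and the value is (1)·(8/11) + 3 = 41/11.
For the smuggler: with q = P(Route-1), equating Port's and Border's payoffs gives 3q + 1 = −8q + 11 ⇒ q = 10/11.

41/11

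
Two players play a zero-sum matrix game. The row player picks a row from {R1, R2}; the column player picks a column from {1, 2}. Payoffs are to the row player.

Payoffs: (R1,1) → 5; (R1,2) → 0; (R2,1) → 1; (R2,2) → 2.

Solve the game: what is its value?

5/3

Row minima: R1 → 0, R2 → 1; maximin = 1.
Column maxima: 1 → 5, 2 → 2; minimax = 2.
1 ≠ 2, so there is no saddle point; optimal play is mixed.
Let the row player play R1 with probability p. Expected payoff against 1: 5p + 1(1−p) = 4p + 1; against 2: 0p + 2(1−p) = −2p + 2.
Setting these equal: 4p + 1 = −2p + 2 ⇒ 6p = 1 ⇒ p = 1/6, and the value is (4)·(1/6) + 1 = 5/3.
For the column player: with q = P(1), equating R1's and R2's payoffs gives 5q = −q + 2 ⇒ q = 1/3.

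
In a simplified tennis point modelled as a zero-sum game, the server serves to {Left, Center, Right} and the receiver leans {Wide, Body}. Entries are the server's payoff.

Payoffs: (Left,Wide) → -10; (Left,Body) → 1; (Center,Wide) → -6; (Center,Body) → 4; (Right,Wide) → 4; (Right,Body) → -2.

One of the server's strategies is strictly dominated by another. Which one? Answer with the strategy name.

Left

Center gives a strictly higher payoff than Left against every column: -6 > -10, 4 > 1.
So Left is strictly dominated and the server never plays it.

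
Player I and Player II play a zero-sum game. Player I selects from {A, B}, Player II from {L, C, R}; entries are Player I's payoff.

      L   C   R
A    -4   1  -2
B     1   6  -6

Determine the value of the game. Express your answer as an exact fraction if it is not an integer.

-26/9

Row minima: A → -4, B → -6; maximin = -4.
Column maxima: L → 1, C → 6, R → -2; minimax = -2.
-4 ≠ -2, so there is no saddle point; optimal play is mixed.
C is strictly dominated by L (it gives Player I strictly more in every row), so Player II never plays it.
On the remaining 2×2 (A, B vs L, R):
Let Player I play A with probability p. Expected payoff against L: (-4)p + 1(1−p) = −5p + 1; against R: (-2)p + (-6)(1−p) = 4p − 6.
Setting these equal: −5p + 1 = 4p − 6 ⇒ −9p = -7 ⇒ p = 7/9, and the value is (-5)·(7/9) + 1 = -26/9.
For Player II: with q = P(L), equating A's and B's payoffs gives −2q − 2 = 7q − 6 ⇒ q = 4/9.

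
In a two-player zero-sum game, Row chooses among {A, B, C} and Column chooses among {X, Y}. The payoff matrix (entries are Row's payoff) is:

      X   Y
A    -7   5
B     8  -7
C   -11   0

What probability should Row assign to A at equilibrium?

5/9

Row minima: A → -7, B → -7, C → -11; maximin = -7.
Column maxima: X → 8, Y → 5; minimax = 5.
-7 ≠ 5, so there is no saddle point; optimal play is mixed.
C is strictly dominated by A, so Row never plays it.
On the remaining 2×2 (A, B vs X, Y):
Let Row play A with probability p. Expected payoff against X: (-7)p + 8(1−p) = −15p + 8; against Y: 5p + (-7)(1−p) = 12p − 7.
Setting these equal: −15p + 8 = 12p − 7 ⇒ −27p = -15 ⇒ p = 5/9, and the value is (-15)·(5/9) + 8 = -1/3.
For Column: with q = P(X), equating A's and B's payoffs gives −12q + 5 = 15q − 7 ⇒ q = 4/9.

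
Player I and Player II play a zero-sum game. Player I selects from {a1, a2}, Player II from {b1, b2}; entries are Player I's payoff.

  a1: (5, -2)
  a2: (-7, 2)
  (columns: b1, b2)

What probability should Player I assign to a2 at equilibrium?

7/16

Row minima: a1 → -2, a2 → -7; maximin = -2.
Column maxima: b1 → 5, b2 → 2; minimax = 2.
-2 ≠ 2, so there is no saddle point; optimal play is mixed.
Let Player I play a1 with probability p. Expected payoff against b1: 5p + (-7)(1−p) = 12p − 7; against b2: (-2)p + 2(1−p) = −4p + 2.
Setting these equal: 12p − 7 = −4p + 2 ⇒ 16p = 9 ⇒ p = 9/16, and the value is (12)·(9/16) − 7 = -1/4.
For Player II: with q = P(b1), equating a1's and a2's payoffs gives 7q − 2 = −9q + 2 ⇒ q = 1/4.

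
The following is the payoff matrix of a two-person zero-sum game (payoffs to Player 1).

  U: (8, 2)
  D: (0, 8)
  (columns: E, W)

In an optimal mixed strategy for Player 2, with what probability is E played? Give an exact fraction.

3/7

Row minima: U → 2, D → 0; maximin = 2.
Column maxima: E → 8, W → 8; minimax = 8.
2 ≠ 8, so there is no saddle point; optimal play is mixed.
Let Player 1 play U with probability p. Expected payoff against E: 8p + 0(1−p) = 8p; against W: 2p + 8(1−p) = −6p + 8.
Setting these equal: 8p = −6p + 8 ⇒ 14p = 8 ⇒ p = 4/7, and the value is (8)·(4/7) = 32/7.
For Player 2: with q = P(E), equating U's and D's payoffs gives 6q + 2 = −8q + 8 ⇒ q = 3/7.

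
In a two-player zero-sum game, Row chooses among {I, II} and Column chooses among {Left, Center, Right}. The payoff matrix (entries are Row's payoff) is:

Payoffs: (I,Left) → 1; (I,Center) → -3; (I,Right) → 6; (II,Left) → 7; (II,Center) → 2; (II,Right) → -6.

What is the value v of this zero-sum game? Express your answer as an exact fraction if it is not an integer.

-6/17

Row minima: I → -3, II → -6; maximin = -3.
Column maxima: Left → 7, Center → 2, Right → 6; minimax = 2.
-3 ≠ 2, so there is no saddle point; optimal play is mixed.
Left is strictly dominated by Center (it gives Row strictly more in every row), so Column never plays it.
On the remaining 2×2 (I, II vs Center, Right):
Let Row play I with probability p. Expected payoff against Center: (-3)p + 2(1−p) = −5p + 2; against Right: 6p + (-6)(1−p) = 12p − 6.
Setting these equal: −5p + 2 = 12p − 6 ⇒ −17p = -8 ⇒ p = 8/17, and the value is (-5)·(8/17) + 2 = -6/17.
For Column: with q = P(Center), equating I's and II's payoffs gives −9q + 6 = 8q − 6 ⇒ q = 12/17.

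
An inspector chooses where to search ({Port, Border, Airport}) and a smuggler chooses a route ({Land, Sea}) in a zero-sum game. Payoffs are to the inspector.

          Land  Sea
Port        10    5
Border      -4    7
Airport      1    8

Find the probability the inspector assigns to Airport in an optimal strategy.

5/12

Row minima: Port → 5, Border → -4, Airport → 1; maximin = 5.
Column maxima: Land → 10, Sea → 8; minimax = 8.
5 ≠ 8, so there is no saddle point; optimal play is mixed.
Border is strictly dominated by Airport, so the inspector never plays it.
On the remaining 2×2 (Port, Airport vs Land, Sea):
Let the inspector play Port with probability p. Expected payoff against Land: 10p + 1(1−p) = 9p + 1; against Sea: 5p + 8(1−p) = −3p + 8.
Setting these equal: 9p + 1 = −3p + 8 ⇒ 12p = 7 ⇒ p = 7/12, and the value is (9)·(7/12) + 1 = 25/4.
For the smuggler: with q = P(Land), equating Port's and Airport's payoffs gives 5q + 5 = −7q + 8 ⇒ q = 1/4.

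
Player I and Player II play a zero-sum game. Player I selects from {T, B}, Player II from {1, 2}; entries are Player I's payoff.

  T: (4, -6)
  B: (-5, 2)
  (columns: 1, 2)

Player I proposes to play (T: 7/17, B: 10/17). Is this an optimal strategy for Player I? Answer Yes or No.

Against 1 this mix gives (7/17)·4 + (10/17)·(-5) = -22/17.
Against 2 this mix gives (7/17)·(-6) + (10/17)·2 = -22/17.
All of Player II's active replies (1, 2) yield -22/17, and no column does worse for Player I. The mix makes Player II indifferent and guarantees -22/17, so it is optimal.

Yes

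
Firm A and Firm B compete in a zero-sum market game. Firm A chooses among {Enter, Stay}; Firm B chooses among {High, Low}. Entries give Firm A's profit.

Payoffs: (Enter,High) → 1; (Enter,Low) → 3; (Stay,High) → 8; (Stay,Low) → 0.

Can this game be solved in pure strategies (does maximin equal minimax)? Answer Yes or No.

Row minima: Enter → 1, Stay → 0; maximin = 1.
Column maxima: High → 8, Low → 3; minimax = 3.
1 ≠ 3, so no pure-strategy equilibrium exists.

No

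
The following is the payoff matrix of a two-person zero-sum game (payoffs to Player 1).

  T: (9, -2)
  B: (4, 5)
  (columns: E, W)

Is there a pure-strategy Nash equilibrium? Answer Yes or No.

No

Row minima: T → -2, B → 4; maximin = 4.
Column maxima: E → 9, W → 5; minimax = 5.
4 ≠ 5, so no pure-strategy equilibrium exists.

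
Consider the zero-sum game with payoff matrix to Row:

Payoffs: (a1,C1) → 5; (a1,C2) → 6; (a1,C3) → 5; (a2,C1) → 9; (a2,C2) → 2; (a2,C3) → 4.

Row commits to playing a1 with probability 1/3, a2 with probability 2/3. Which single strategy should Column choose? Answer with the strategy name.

If Column plays C1, Row's expected payoff is (1/3)·5 + (2/3)·9 = 23/3.
If Column plays C2, Row's expected payoff is (1/3)·6 + (2/3)·2 = 10/3.
If Column plays C3, Row's expected payoff is (1/3)·5 + (2/3)·4 = 13/3.
Column minimizes Row's payoff; the smallest is 10/3, so the best response is C2.

C2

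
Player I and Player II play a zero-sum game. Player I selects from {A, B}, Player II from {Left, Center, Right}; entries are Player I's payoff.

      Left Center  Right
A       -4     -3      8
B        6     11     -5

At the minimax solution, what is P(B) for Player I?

12/23

Row minima: A → -4, B → -5; maximin = -4.
Column maxima: Left → 6, Center → 11, Right → 8; minimax = 6.
-4 ≠ 6, so there is no saddle point; optimal play is mixed.
Center is strictly dominated by Left (it gives Player I strictly more in every row), so Player II never plays it.
On the remaining 2×2 (A, B vs Left, Right):
Let Player I play A with probability p. Expected payoff against Left: (-4)p + 6(1−p) = −10p + 6; against Right: 8p + (-5)(1−p) = 13p − 5.
Setting these equal: −10p + 6 = 13p − 5 ⇒ −23p = -11 ⇒ p = 11/23, and the value is (-10)·(11/23) + 6 = 28/23.
For Player II: with q = P(Left), equating A's and B's payoffs gives −12q + 8 = 11q − 5 ⇒ q = 13/23.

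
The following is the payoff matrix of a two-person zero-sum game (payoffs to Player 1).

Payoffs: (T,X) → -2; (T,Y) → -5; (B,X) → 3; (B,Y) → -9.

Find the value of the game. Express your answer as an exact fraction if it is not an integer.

-5

Row minima: T → -5, B → -9; maximin = -5.
Column maxima: X → 3, Y → -5; minimax = -5.
Since maximin = minimax = -5, there is a saddle point and the value is -5.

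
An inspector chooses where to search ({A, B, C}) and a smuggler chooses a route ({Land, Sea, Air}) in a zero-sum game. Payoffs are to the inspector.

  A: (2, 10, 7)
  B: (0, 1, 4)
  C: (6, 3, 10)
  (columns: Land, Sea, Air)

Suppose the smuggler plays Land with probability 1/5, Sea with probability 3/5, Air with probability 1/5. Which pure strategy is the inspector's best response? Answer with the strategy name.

Expected payoff of A: (1/5)·2 + (3/5)·10 + (1/5)·7 = 39/5.
Expected payoff of B: (1/5)·0 + (3/5)·1 + (1/5)·4 = 7/5.
Expected payoff of C: (1/5)·6 + (3/5)·3 + (1/5)·10 = 5.
The largest is 39/5, so the inspector's best response is A.

A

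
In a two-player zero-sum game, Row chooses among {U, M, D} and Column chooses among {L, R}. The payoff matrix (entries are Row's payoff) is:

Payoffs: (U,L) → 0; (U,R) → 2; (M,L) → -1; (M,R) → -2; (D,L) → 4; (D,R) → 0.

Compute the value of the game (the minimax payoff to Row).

Row minima: U → 0, M → -2, D → 0; maximin = 0.
Column maxima: L → 4, R → 2; minimax = 2.
0 ≠ 2, so there is no saddle point; optimal play is mixed.
M is strictly dominated by U, so Row never plays it.
On the remaining 2×2 (U, D vs L, R):
Let Row play U with probability p. Expected payoff against L: 0p + 4(1−p) = −4p + 4; against R: 2p + 0(1−p) = 2p.
Setting these equal: −4p + 4 = 2p ⇒ −6p = -4 ⇒ p = 2/3, and the value is (-4)·(2/3) + 4 = 4/3.
For Column: with q = P(L), equating U's and D's payoffs gives −2q + 2 = 4q ⇒ q = 1/3.

4/3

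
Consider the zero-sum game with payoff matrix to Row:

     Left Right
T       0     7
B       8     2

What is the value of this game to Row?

Row minima: T → 0, B → 2; maximin = 2.
Column maxima: Left → 8, Right → 7; minimax = 7.
2 ≠ 7, so there is no saddle point; optimal play is mixed.
Let Row play T with probability p. Expected payoff against Left: 0p + 8(1−p) = −8p + 8; against Right: 7p + 2(1−p) = 5p + 2.
Setting these equal: −8p + 8 = 5p + 2 ⇒ −13p = -6 ⇒ p = 6/13, and the value is (-8)·(6/13) + 8 = 56/13.
For Column: with q = P(Left), equating T's and B's payoffs gives −7q + 7 = 6q + 2 ⇒ q = 5/13.

56/13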